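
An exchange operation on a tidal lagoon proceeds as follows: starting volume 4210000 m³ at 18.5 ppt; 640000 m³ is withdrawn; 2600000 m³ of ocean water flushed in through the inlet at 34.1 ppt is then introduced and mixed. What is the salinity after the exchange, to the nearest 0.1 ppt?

Remaining after removal: 3,570,000 m³ at 18.5 ppt (salt = 66,045,000)
After addition: salt = 66,045,000 + 2,600,000×34.1 = 154,705,000; volume = 6,170,000 m³
S = 154,705,000 / 6,170,000 = 25.0737 ppt

25.1 ppt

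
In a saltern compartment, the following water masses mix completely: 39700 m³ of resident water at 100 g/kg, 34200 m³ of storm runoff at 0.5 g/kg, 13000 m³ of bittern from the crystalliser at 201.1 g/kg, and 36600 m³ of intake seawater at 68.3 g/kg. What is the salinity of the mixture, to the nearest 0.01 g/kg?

73.69 g/kg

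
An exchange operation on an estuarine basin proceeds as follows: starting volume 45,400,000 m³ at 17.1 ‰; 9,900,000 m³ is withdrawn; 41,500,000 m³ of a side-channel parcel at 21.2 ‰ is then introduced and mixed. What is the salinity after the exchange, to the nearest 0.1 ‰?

19.3 ‰

Remaining after removal: 35,500,000 m³ at 17.1 ‰ (salt = 607,050,000)
After addition: salt = 607,050,000 + 41,500,000×21.2 = 1,486,850,000; volume = 77,000,000 m³
S = 1,486,850,000 / 77,000,000 = 19.3097 ‰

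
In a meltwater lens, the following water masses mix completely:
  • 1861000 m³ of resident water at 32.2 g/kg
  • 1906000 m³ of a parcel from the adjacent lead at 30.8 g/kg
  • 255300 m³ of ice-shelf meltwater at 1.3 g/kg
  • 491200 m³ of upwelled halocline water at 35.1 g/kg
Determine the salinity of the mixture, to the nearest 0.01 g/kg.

By conservation of dissolved salt,
salt = 1,861,000×32.2 + 1,906,000×30.8 + 255,300×1.3 + 491,200×35.1 = 59,924,200 + 58,704,800 + 331,890 + 17,241,120 = 136,202,010
volume = 1,861,000 + 1,906,000 + 255,300 + 491,200 = 4,513,500 m³
S = 136,202,010 / 4,513,500 = 30.1766 g/kg

30.18 g/kg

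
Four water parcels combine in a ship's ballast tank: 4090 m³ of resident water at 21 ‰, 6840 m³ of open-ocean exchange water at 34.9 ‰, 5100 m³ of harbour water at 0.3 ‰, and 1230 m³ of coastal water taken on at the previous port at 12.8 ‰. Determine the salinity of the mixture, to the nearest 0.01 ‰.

19.81 ‰

Salt balance:
salt = 4,090×21 + 6,840×34.9 + 5,100×0.3 + 1,230×12.8 = 85,890 + 238,716 + 1,530 + 15,744 = 341,880
volume = 4,090 + 6,840 + 5,100 + 1,230 = 17,260 m³
S = 341,880 / 17,260 = 19.8076 ‰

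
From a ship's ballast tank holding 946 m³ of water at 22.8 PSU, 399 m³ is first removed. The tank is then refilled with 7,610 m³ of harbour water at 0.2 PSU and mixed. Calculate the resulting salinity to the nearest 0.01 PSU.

1.72 PSU

Remaining after removal: 547 m³ at 22.8 PSU (salt = 12,471.6)
After addition: salt = 12,471.6 + 7,610×0.2 = 13,993.6; volume = 8,157 m³
S = 13,993.6 / 8,157 = 1.7155 PSU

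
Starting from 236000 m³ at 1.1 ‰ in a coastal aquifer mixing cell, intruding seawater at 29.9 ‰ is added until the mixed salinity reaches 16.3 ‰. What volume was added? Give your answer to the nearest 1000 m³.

264000 m³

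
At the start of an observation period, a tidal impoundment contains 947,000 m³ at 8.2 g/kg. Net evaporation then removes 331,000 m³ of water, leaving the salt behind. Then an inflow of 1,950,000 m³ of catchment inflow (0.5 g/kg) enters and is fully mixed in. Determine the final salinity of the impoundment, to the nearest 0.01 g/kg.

3.41 g/kg

After evaporation: salt = 947,000×8.2 = 7,765,400; volume = 947,000 − 331,000 = 616,000 m³
After mixing: salt = 7,765,400 + 1,950,000×0.5 = 8,740,400; volume = 616,000 + 1,950,000 = 2,566,000 m³
S = 8,740,400 / 2,566,000 = 3.4062 g/kg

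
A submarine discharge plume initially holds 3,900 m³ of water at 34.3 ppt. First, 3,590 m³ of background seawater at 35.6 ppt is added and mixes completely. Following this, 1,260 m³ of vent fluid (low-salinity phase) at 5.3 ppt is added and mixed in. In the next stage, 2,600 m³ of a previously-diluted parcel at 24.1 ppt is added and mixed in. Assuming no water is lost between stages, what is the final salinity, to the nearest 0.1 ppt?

29.2 ppt

Salt balance:
Initial salt = 3,900×34.3 = 133,770
After stage 1: salt = 133,770 + 3,590×35.6 = 261,574; volume = 7,490 m³; S = 34.923 ppt
After stage 2: salt = 261,574 + 1,260×5.3 = 268,252; volume = 8,750 m³; S = 30.657 ppt
After stage 3: salt = 268,252 + 2,600×24.1 = 330,912; volume = 11,350 m³
S = 330,912 / 11,350 = 29.1552 ppt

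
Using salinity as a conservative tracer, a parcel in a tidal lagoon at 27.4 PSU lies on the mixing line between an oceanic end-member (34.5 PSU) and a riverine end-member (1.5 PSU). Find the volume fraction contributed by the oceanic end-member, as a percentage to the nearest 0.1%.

78.5%

Let g be the oceanic fraction. Salt balance per unit volume:
g×34.5 + (1−g)×1.5 = 27.4
g = (27.4 − 1.5) / (34.5 − 1.5) = 25.9/33 = 0.7848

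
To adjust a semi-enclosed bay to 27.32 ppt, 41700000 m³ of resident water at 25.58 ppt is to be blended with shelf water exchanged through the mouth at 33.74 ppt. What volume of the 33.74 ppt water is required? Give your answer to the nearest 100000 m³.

11300000 m³

Salt balance: 41,700,000×25.58 + V×33.74 = (41,700,000+V)×27.32
1,066,686,000 + 33.74V = 1,139,244,000 + 27.32V
72,558,000 = 6.42V
V = 11,301,869.16 m³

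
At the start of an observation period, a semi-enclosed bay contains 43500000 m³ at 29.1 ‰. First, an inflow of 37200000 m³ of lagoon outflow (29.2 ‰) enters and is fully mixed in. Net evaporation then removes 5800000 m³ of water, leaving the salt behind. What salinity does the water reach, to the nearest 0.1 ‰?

31.4 ‰

After mixing: salt = 43,500,000×29.1 + 37,200,000×29.2 = 2,352,090,000; volume = 80,700,000 m³
After evaporation: salt unchanged = 2,352,090,000; volume = 80,700,000 − 5,800,000 = 74,900,000 m³
S = 2,352,090,000 / 74,900,000 = 31.4031 ‰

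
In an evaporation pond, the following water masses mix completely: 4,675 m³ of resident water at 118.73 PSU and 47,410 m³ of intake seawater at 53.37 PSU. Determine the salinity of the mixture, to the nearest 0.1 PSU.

59.2 PSU

Total salt / total volume:
salt = 4,675×118.73 + 47,410×53.37 = 555,062.75 + 2,530,271.7 = 3,085,334.45
volume = 4,675 + 47,410 = 52,085 m³
S = 3,085,334.45 / 52,085 = 59.237 PSU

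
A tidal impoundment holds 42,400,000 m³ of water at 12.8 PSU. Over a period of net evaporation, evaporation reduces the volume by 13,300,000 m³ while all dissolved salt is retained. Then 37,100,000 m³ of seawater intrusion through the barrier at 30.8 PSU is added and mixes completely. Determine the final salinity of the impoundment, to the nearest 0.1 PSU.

25.5 PSU

After evaporation: salt = 42,400,000×12.8 = 542,720,000; volume = 42,400,000 − 13,300,000 = 29,100,000 m³
After mixing: salt = 542,720,000 + 37,100,000×30.8 = 1,685,400,000; volume = 29,100,000 + 37,100,000 = 66,200,000 m³
S = 1,685,400,000 / 66,200,000 = 25.4592 PSU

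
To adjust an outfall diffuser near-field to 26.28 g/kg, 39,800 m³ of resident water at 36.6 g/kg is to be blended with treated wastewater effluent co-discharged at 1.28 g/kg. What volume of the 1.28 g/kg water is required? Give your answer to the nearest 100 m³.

16400 m³

Salt balance: 39,800×36.6 + V×1.28 = (39,800+V)×26.28
1,456,680 + 1.28V = 1,045,944 + 26.28V
410,736 = 25V
V = 16,429.44 m³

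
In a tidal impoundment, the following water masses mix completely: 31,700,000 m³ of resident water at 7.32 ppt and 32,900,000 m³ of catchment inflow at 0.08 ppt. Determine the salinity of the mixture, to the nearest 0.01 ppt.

Weighted by volume,
salt = 31,700,000×7.32 + 32,900,000×0.08 = 232,044,000 + 2,632,000 = 234,676,000
volume = 31,700,000 + 32,900,000 = 64,600,000 m³
S = 234,676,000 / 64,600,000 = 3.6328 ppt

3.63 ppt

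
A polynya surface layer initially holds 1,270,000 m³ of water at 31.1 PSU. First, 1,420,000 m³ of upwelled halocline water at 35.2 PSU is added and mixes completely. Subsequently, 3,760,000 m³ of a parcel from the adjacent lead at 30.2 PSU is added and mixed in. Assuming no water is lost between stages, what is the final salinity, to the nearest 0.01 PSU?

31.48 PSU

Conserving salt mass:
Initial salt = 1,270,000×31.1 = 39,497,000
After stage 1: salt = 39,497,000 + 1,420,000×35.2 = 89,481,000; volume = 2,690,000 m³; S = 33.264 PSU
After stage 2: salt = 89,481,000 + 3,760,000×30.2 = 203,033,000; volume = 6,450,000 m³
S = 203,033,000 / 6,450,000 = 31.478 PSU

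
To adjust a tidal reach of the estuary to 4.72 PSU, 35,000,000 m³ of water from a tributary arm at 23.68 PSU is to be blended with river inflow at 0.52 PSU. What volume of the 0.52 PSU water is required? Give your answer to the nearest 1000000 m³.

Salt balance: 35,000,000×23.68 + V×0.52 = (35,000,000+V)×4.72
828,800,000 + 0.52V = 165,200,000 + 4.72V
663,600,000 = 4.2V
V = 158,000,000 m³

158000000 m³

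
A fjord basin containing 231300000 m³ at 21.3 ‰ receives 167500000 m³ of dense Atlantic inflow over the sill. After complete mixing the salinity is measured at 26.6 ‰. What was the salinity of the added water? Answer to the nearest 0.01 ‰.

33.92 ‰

Salt balance: 231,300,000×21.3 + 167,500,000×S = 398,800,000×26.6
4,926,690,000 + 167,500,000·S = 10,608,080,000
S = (10,608,080,000 − 4,926,690,000) / 167,500,000 = 33.9187 ‰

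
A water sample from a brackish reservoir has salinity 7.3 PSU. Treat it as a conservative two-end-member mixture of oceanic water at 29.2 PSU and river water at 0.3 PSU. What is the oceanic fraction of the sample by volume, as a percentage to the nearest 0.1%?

24.2%

Let g be the oceanic fraction. Salt balance per unit volume:
g×29.2 + (1−g)×0.3 = 7.3
g = (7.3 − 0.3) / (29.2 − 0.3) = 7/28.9 = 0.2422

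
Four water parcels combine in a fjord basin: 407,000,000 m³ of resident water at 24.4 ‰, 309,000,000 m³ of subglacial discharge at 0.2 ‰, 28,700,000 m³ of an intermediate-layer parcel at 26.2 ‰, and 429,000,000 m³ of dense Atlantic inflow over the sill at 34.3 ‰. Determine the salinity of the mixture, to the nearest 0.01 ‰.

21.69 ‰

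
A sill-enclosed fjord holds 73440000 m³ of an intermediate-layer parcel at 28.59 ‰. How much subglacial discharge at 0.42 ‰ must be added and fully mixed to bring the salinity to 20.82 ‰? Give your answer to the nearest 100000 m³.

28000000 m³

Salt balance: 73,440,000×28.59 + V×0.42 = (73,440,000+V)×20.82
2,099,649,600 + 0.42V = 1,529,020,800 + 20.82V
570,628,800 = 20.4V
V = 27,972,000 m³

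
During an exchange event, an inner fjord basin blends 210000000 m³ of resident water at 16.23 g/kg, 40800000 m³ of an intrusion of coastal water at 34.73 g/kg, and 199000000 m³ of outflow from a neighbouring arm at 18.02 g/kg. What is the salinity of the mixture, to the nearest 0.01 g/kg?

18.70 g/kg

By conservation of dissolved salt,
salt = 210,000,000×16.23 + 40,800,000×34.73 + 199,000,000×18.02 = 3,408,300,000 + 1,416,984,000 + 3,585,980,000 = 8,411,264,000
volume = 210,000,000 + 40,800,000 + 199,000,000 = 449,800,000 m³
S = 8,411,264,000 / 449,800,000 = 18.7 g/kg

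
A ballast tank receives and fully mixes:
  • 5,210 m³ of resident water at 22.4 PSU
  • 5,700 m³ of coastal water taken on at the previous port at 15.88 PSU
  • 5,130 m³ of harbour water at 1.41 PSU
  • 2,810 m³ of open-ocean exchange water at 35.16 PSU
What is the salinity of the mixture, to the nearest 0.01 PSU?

Total salt / total volume:
salt = 5,210×22.4 + 5,700×15.88 + 5,130×1.41 + 2,810×35.16 = 116,704 + 90,516 + 7,233.3 + 98,799.6 = 313,252.9
volume = 5,210 + 5,700 + 5,130 + 2,810 = 18,850 m³
S = 313,252.9 / 18,850 = 16.6182 PSU

16.62 PSU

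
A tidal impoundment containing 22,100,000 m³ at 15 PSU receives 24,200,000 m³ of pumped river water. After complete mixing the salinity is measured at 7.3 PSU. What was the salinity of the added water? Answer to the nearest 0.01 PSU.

0.27 PSU

Salt balance: 22,100,000×15 + 24,200,000×S = 46,300,000×7.3
331,500,000 + 24,200,000·S = 337,990,000
S = (337,990,000 − 331,500,000) / 24,200,000 = 0.2682 PSU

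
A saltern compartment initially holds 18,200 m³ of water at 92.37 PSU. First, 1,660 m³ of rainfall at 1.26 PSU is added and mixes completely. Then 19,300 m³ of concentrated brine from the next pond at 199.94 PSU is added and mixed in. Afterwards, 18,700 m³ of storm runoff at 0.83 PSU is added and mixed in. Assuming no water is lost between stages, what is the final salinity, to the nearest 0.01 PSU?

96.05 PSU

Mass of salt is conserved:
Initial salt = 18,200×92.37 = 1,681,134
After stage 1: salt = 1,681,134 + 1,660×1.26 = 1,683,225.6; volume = 19,860 m³; S = 84.755 PSU
After stage 2: salt = 1,683,225.6 + 19,300×199.94 = 5,542,067.6; volume = 39,160 m³; S = 141.524 PSU
After stage 3: salt = 5,542,067.6 + 18,700×0.83 = 5,557,588.6; volume = 57,860 m³
S = 5,557,588.6 / 57,860 = 96.0523 PSU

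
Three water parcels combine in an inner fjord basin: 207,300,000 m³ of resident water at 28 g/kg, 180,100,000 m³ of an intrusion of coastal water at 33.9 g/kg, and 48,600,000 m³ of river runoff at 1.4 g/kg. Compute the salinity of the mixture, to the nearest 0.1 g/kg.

27.5 g/kg

Mass of salt is conserved:
salt = 207,300,000×28 + 180,100,000×33.9 + 48,600,000×1.4 = 5,804,400,000 + 6,105,390,000 + 68,040,000 = 11,977,830,000
volume = 207,300,000 + 180,100,000 + 48,600,000 = 436,000,000 m³
S = 11,977,830,000 / 436,000,000 = 27.472 g/kg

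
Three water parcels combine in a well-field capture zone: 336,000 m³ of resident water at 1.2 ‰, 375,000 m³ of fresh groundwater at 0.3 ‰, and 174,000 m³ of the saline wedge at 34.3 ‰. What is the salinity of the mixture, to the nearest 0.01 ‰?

Mass of salt is conserved:
salt = 336,000×1.2 + 375,000×0.3 + 174,000×34.3 = 403,200 + 112,500 + 5,968,200 = 6,483,900
volume = 336,000 + 375,000 + 174,000 = 885,000 m³
S = 6,483,900 / 885,000 = 7.3264 ‰

7.33 ‰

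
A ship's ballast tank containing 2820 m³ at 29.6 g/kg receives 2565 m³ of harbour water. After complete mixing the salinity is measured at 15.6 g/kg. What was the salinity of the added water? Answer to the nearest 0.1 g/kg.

0.2 g/kg

Salt balance: 2,820×29.6 + 2,565×S = 5,385×15.6
83,472 + 2,565·S = 84,006
S = (84,006 − 83,472) / 2,565 = 0.2082 g/kg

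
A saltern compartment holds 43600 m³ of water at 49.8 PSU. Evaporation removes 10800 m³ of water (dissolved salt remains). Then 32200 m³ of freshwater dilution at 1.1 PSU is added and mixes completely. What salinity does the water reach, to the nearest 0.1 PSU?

After evaporation: salt = 43,600×49.8 = 2,171,280; volume = 43,600 − 10,800 = 32,800 m³
After mixing: salt = 2,171,280 + 32,200×1.1 = 2,206,700; volume = 32,800 + 32,200 = 65,000 m³
S = 2,206,700 / 65,000 = 33.9492 PSU

33.9 PSU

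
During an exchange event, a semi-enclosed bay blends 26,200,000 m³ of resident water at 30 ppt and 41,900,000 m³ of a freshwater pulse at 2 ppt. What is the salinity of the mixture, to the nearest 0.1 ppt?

Mass of salt is conserved:
salt = 26,200,000×30 + 41,900,000×2 = 786,000,000 + 83,800,000 = 869,800,000
volume = 26,200,000 + 41,900,000 = 68,100,000 m³
S = 869,800,000 / 68,100,000 = 12.772 ppt

12.8 ppt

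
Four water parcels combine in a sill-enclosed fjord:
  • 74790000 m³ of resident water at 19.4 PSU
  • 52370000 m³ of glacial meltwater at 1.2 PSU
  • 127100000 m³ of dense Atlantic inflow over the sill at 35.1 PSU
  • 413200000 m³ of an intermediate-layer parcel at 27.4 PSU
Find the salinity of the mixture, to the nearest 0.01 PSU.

Weighted by volume,
salt = 74,790,000×19.4 + 52,370,000×1.2 + 127,100,000×35.1 + 413,200,000×27.4 = 1,450,926,000 + 62,844,000 + 4,461,210,000 + 11,321,680,000 = 17,296,660,000
volume = 74,790,000 + 52,370,000 + 127,100,000 + 413,200,000 = 667,460,000 m³
S = 17,296,660,000 / 667,460,000 = 25.9142 PSU

25.91 PSU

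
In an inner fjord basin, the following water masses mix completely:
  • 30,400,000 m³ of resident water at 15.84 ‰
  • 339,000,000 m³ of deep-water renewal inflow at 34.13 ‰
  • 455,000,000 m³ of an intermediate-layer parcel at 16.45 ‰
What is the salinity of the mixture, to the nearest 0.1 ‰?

23.7 ‰

Salt balance:
salt = 30,400,000×15.84 + 339,000,000×34.13 + 455,000,000×16.45 = 481,536,000 + 11,570,070,000 + 7,484,750,000 = 19,536,356,000
volume = 30,400,000 + 339,000,000 + 455,000,000 = 824,400,000 m³
S = 19,536,356,000 / 824,400,000 = 23.698 ‰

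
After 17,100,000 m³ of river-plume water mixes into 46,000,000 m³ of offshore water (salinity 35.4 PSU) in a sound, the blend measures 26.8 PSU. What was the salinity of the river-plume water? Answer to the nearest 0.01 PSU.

Salt balance: 46,000,000×35.4 + 17,100,000×S = 63,100,000×26.8
1,628,400,000 + 17,100,000·S = 1,691,080,000
S = (1,691,080,000 − 1,628,400,000) / 17,100,000 = 3.6655 PSU

3.67 PSU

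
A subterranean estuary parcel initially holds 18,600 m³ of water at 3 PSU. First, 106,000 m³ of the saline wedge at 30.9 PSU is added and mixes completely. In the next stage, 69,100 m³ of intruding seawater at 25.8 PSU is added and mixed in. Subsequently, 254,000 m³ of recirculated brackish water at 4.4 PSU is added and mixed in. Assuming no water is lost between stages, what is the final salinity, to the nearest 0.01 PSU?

13.92 PSU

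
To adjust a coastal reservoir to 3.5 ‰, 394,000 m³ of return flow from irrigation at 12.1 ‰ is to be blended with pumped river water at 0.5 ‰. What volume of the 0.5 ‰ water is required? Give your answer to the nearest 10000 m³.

1130000 m³

Salt balance: 394,000×12.1 + V×0.5 = (394,000+V)×3.5
4,767,400 + 0.5V = 1,379,000 + 3.5V
3,388,400 = 3V
V = 1,129,466.67 m³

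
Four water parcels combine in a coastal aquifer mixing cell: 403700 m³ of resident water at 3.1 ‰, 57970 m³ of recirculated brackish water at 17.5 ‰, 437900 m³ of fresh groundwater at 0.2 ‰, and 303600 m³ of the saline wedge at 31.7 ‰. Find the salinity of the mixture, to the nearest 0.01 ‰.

9.96 ‰

Conserving salt mass:
salt = 403,700×3.1 + 57,970×17.5 + 437,900×0.2 + 303,600×31.7 = 1,251,470 + 1,014,475 + 87,580 + 9,624,120 = 11,977,645
volume = 403,700 + 57,970 + 437,900 + 303,600 = 1,203,170 m³
S = 11,977,645 / 1,203,170 = 9.9551 ‰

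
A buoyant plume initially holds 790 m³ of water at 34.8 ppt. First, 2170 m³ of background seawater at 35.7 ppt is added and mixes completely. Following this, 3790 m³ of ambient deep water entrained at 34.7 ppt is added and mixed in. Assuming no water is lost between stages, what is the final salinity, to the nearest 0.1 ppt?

35.0 ppt

Conserving salt mass:
Initial salt = 790×34.8 = 27,492
After stage 1: salt = 27,492 + 2,170×35.7 = 104,961; volume = 2,960 m³; S = 35.46 ppt
After stage 2: salt = 104,961 + 3,790×34.7 = 236,474; volume = 6,750 m³
S = 236,474 / 6,750 = 35.0332 ppt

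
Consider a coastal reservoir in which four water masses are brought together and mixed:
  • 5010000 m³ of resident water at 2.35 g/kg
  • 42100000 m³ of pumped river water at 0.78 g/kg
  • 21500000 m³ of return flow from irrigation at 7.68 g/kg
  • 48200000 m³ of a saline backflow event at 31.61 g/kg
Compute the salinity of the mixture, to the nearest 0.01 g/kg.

14.84 g/kg

Weighted by volume,
salt = 5,010,000×2.35 + 42,100,000×0.78 + 21,500,000×7.68 + 48,200,000×31.61 = 11,773,500 + 32,838,000 + 165,120,000 + 1,523,602,000 = 1,733,333,500
volume = 5,010,000 + 42,100,000 + 21,500,000 + 48,200,000 = 116,810,000 m³
S = 1,733,333,500 / 116,810,000 = 14.8389 g/kg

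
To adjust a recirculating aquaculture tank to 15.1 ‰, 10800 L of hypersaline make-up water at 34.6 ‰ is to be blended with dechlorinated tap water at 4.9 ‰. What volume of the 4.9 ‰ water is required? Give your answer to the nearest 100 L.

Salt balance: 10,800×34.6 + V×4.9 = (10,800+V)×15.1
373,680 + 4.9V = 163,080 + 15.1V
210,600 = 10.2V
V = 20,647.06 L

20600 L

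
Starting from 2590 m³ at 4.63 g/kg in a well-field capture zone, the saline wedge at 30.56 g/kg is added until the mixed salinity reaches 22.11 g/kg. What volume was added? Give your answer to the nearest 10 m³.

Salt balance: 2,590×4.63 + V×30.56 = (2,590+V)×22.11
11,991.7 + 30.56V = 57,264.9 + 22.11V
45,273.2 = 8.45V
V = 5,357.78 m³

5360 m³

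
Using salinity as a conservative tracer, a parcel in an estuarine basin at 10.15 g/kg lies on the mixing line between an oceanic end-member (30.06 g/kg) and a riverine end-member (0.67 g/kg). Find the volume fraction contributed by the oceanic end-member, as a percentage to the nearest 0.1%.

Let g be the oceanic fraction. Salt balance per unit volume:
g×30.06 + (1−g)×0.67 = 10.15
g = (10.15 − 0.67) / (30.06 − 0.67) = 9.48/29.39 = 0.3226

32.3%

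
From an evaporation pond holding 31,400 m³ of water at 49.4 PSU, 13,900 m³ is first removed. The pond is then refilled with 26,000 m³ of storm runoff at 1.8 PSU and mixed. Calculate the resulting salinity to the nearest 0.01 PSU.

Remaining after removal: 17,500 m³ at 49.4 PSU (salt = 864,500)
After addition: salt = 864,500 + 26,000×1.8 = 911,300; volume = 43,500 m³
S = 911,300 / 43,500 = 20.9494 PSU

20.95 PSU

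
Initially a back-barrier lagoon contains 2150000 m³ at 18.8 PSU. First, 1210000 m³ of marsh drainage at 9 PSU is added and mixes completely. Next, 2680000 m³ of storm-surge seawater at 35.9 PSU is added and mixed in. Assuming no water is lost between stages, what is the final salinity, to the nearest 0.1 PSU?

Salt balance:
Initial salt = 2,150,000×18.8 = 40,420,000
After stage 1: salt = 40,420,000 + 1,210,000×9 = 51,310,000; volume = 3,360,000 m³; S = 15.271 PSU
After stage 2: salt = 51,310,000 + 2,680,000×35.9 = 147,522,000; volume = 6,040,000 m³
S = 147,522,000 / 6,040,000 = 24.4242 PSU

24.4 PSU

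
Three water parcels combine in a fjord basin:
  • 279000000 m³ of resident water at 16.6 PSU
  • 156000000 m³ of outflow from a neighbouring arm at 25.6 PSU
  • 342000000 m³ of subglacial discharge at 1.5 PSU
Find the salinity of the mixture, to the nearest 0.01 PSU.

11.76 PSU

Salt balance:
salt = 279,000,000×16.6 + 156,000,000×25.6 + 342,000,000×1.5 = 4,631,400,000 + 3,993,600,000 + 513,000,000 = 9,138,000,000
volume = 279,000,000 + 156,000,000 + 342,000,000 = 777,000,000 m³
S = 9,138,000,000 / 777,000,000 = 11.7606 PSU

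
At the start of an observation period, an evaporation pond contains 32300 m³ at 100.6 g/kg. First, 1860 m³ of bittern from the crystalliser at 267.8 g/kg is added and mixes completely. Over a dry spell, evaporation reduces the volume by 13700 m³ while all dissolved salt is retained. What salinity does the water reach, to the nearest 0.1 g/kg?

183.2 g/kg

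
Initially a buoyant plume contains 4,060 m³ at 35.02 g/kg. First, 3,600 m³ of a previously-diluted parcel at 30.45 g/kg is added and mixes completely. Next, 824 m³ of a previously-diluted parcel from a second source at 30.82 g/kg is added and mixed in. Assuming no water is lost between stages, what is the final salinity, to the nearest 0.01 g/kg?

Salt balance:
Initial salt = 4,060×35.02 = 142,181.2
After stage 1: salt = 142,181.2 + 3,600×30.45 = 251,801.2; volume = 7,660 m³; S = 32.872 g/kg
After stage 2: salt = 251,801.2 + 824×30.82 = 277,196.88; volume = 8,484 m³
S = 277,196.88 / 8,484 = 32.6729 g/kg

32.67 g/kg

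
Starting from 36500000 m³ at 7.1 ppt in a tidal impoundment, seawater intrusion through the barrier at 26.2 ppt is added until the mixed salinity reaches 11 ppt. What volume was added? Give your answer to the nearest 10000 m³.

9370000 m³

Salt balance: 36,500,000×7.1 + V×26.2 = (36,500,000+V)×11
259,150,000 + 26.2V = 401,500,000 + 11V
142,350,000 = 15.2V
V = 9,365,131.58 m³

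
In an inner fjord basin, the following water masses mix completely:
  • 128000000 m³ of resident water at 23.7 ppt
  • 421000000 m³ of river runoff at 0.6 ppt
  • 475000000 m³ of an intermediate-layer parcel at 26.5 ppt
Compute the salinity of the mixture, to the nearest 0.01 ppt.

15.50 ppt

By conservation of dissolved salt,
salt = 128,000,000×23.7 + 421,000,000×0.6 + 475,000,000×26.5 = 3,033,600,000 + 252,600,000 + 12,587,500,000 = 15,873,700,000
volume = 128,000,000 + 421,000,000 + 475,000,000 = 1,024,000,000 m³
S = 15,873,700,000 / 1,024,000,000 = 15.5017 ppt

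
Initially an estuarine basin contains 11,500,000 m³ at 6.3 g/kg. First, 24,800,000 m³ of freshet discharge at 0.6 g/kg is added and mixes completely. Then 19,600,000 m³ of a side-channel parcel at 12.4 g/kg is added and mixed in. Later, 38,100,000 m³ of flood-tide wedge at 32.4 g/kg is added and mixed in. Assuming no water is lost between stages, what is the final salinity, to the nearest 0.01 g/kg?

Salt balance:
Initial salt = 11,500,000×6.3 = 72,450,000
After stage 1: salt = 72,450,000 + 24,800,000×0.6 = 87,330,000; volume = 36,300,000 m³; S = 2.406 g/kg
After stage 2: salt = 87,330,000 + 19,600,000×12.4 = 330,370,000; volume = 55,900,000 m³; S = 5.91 g/kg
After stage 3: salt = 330,370,000 + 38,100,000×32.4 = 1,564,810,000; volume = 94,000,000 m³
S = 1,564,810,000 / 94,000,000 = 16.6469 g/kg

16.65 g/kg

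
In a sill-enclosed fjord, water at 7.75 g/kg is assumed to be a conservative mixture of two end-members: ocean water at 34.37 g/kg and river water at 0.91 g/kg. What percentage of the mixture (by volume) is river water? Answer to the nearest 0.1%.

79.6%

Let f be the freshwater fraction. Salt balance per unit volume:
f×0.91 + (1−f)×34.37 = 7.75
f = (34.37 − 7.75) / (34.37 − 0.91) = 26.62/33.46 = 0.7956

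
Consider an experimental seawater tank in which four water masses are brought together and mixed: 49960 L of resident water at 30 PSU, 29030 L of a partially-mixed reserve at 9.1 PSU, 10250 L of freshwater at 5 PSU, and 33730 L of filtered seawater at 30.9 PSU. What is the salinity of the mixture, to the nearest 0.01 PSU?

Conserving salt mass:
salt = 49,960×30 + 29,030×9.1 + 10,250×5 + 33,730×30.9 = 1,498,800 + 264,173 + 51,250 + 1,042,257 = 2,856,480
volume = 49,960 + 29,030 + 10,250 + 33,730 = 122,970 L
S = 2,856,480 / 122,970 = 23.2291 PSU

23.23 PSU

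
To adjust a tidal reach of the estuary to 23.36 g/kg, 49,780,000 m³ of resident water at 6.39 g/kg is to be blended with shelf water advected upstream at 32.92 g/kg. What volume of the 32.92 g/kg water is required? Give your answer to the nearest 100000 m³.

88400000 m³

Salt balance: 49,780,000×6.39 + V×32.92 = (49,780,000+V)×23.36
318,094,200 + 32.92V = 1,162,860,800 + 23.36V
844,766,600 = 9.56V
V = 88,364,707.11 m³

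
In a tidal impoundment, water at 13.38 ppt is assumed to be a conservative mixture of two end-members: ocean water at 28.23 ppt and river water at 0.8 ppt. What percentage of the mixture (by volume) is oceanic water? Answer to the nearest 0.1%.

45.9%

Let g be the oceanic fraction. Salt balance per unit volume:
g×28.23 + (1−g)×0.8 = 13.38
g = (13.38 − 0.8) / (28.23 − 0.8) = 12.58/27.43 = 0.4586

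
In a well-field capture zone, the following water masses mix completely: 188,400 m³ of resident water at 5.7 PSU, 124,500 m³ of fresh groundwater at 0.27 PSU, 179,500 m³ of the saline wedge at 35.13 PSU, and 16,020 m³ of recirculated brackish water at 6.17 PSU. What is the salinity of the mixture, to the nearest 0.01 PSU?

Conserving salt mass:
salt = 188,400×5.7 + 124,500×0.27 + 179,500×35.13 + 16,020×6.17 = 1,073,880 + 33,615 + 6,305,835 + 98,843.4 = 7,512,173.4
volume = 188,400 + 124,500 + 179,500 + 16,020 = 508,420 m³
S = 7,512,173.4 / 508,420 = 14.7755 PSU

14.78 PSU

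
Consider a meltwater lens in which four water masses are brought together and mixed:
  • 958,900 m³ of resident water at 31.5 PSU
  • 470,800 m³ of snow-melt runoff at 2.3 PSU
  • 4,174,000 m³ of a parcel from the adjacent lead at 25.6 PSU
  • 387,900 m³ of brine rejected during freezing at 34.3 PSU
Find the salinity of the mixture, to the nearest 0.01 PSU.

Mass of salt is conserved:
salt = 958,900×31.5 + 470,800×2.3 + 4,174,000×25.6 + 387,900×34.3 = 30,205,350 + 1,082,840 + 106,854,400 + 13,304,970 = 151,447,560
volume = 958,900 + 470,800 + 4,174,000 + 387,900 = 5,991,600 m³
S = 151,447,560 / 5,991,600 = 25.2766 PSU

25.28 PSU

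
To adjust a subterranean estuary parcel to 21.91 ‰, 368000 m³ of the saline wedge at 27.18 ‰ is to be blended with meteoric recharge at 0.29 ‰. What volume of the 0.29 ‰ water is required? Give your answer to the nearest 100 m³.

89700 m³

Salt balance: 368,000×27.18 + V×0.29 = (368,000+V)×21.91
10,002,240 + 0.29V = 8,062,880 + 21.91V
1,939,360 = 21.62V
V = 89,702.13 m³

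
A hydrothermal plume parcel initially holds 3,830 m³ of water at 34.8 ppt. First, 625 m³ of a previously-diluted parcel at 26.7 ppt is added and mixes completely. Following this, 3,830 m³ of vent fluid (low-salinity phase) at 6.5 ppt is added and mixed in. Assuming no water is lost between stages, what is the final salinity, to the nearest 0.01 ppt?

21.11 ppt

Salt balance:
Initial salt = 3,830×34.8 = 133,284
After stage 1: salt = 133,284 + 625×26.7 = 149,971.5; volume = 4,455 m³; S = 33.664 ppt
After stage 2: salt = 149,971.5 + 3,830×6.5 = 174,866.5; volume = 8,285 m³
S = 174,866.5 / 8,285 = 21.1064 ppt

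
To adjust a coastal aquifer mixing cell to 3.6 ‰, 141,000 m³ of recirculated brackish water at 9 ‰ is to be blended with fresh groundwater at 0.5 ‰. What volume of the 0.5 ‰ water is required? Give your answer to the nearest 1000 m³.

Salt balance: 141,000×9 + V×0.5 = (141,000+V)×3.6
1,269,000 + 0.5V = 507,600 + 3.6V
761,400 = 3.1V
V = 245,612.9 m³

246000 m³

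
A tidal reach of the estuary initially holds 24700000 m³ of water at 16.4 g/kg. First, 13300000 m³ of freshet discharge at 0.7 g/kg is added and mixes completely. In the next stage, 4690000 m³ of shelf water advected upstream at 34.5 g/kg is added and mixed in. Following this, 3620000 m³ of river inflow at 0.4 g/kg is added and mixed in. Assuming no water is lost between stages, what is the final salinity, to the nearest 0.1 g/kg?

12.5 g/kg

Weighted by volume,
Initial salt = 24,700,000×16.4 = 405,080,000
After stage 1: salt = 405,080,000 + 13,300,000×0.7 = 414,390,000; volume = 38,000,000 m³; S = 10.905 g/kg
After stage 2: salt = 414,390,000 + 4,690,000×34.5 = 576,195,000; volume = 42,690,000 m³; S = 13.497 g/kg
After stage 3: salt = 576,195,000 + 3,620,000×0.4 = 577,643,000; volume = 46,310,000 m³
S = 577,643,000 / 46,310,000 = 12.4734 g/kg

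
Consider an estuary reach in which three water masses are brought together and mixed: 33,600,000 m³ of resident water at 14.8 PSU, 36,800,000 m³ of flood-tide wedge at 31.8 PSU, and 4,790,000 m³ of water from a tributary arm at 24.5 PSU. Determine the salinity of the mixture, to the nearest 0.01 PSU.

23.74 PSU

Total salt / total volume:
salt = 33,600,000×14.8 + 36,800,000×31.8 + 4,790,000×24.5 = 497,280,000 + 1,170,240,000 + 117,355,000 = 1,784,875,000
volume = 33,600,000 + 36,800,000 + 4,790,000 = 75,190,000 m³
S = 1,784,875,000 / 75,190,000 = 23.7382 PSU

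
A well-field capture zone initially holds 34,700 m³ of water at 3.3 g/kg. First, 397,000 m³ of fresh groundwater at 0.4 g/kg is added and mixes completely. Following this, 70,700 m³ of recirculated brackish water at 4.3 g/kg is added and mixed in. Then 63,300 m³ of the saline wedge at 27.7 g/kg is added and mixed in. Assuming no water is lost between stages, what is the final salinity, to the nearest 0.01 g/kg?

Salt balance:
Initial salt = 34,700×3.3 = 114,510
After stage 1: salt = 114,510 + 397,000×0.4 = 273,310; volume = 431,700 m³; S = 0.633 g/kg
After stage 2: salt = 273,310 + 70,700×4.3 = 577,320; volume = 502,400 m³; S = 1.149 g/kg
After stage 3: salt = 577,320 + 63,300×27.7 = 2,330,730; volume = 565,700 m³
S = 2,330,730 / 565,700 = 4.1201 g/kg

4.12 g/kg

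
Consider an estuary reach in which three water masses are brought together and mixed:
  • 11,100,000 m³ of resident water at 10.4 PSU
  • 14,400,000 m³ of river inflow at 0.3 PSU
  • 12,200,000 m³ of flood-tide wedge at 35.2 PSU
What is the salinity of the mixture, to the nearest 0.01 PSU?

By conservation of dissolved salt,
salt = 11,100,000×10.4 + 14,400,000×0.3 + 12,200,000×35.2 = 115,440,000 + 4,320,000 + 429,440,000 = 549,200,000
volume = 11,100,000 + 14,400,000 + 12,200,000 = 37,700,000 m³
S = 549,200,000 / 37,700,000 = 14.5676 PSU

14.57 PSU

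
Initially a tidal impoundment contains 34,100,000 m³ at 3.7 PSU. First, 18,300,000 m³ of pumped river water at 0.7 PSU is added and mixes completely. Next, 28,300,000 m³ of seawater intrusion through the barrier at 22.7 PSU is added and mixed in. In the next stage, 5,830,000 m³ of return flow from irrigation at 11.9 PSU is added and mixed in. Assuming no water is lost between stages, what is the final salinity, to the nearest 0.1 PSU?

Total salt / total volume:
Initial salt = 34,100,000×3.7 = 126,170,000
After stage 1: salt = 126,170,000 + 18,300,000×0.7 = 138,980,000; volume = 52,400,000 m³; S = 2.652 PSU
After stage 2: salt = 138,980,000 + 28,300,000×22.7 = 781,390,000; volume = 80,700,000 m³; S = 9.683 PSU
After stage 3: salt = 781,390,000 + 5,830,000×11.9 = 850,767,000; volume = 86,530,000 m³
S = 850,767,000 / 86,530,000 = 9.832 PSU

9.8 PSU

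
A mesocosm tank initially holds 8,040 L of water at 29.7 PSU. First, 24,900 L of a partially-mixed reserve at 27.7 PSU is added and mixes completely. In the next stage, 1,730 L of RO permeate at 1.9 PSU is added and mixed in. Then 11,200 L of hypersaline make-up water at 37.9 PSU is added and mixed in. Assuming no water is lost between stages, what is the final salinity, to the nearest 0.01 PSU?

Conserving salt mass:
Initial salt = 8,040×29.7 = 238,788
After stage 1: salt = 238,788 + 24,900×27.7 = 928,518; volume = 32,940 L; S = 28.188 PSU
After stage 2: salt = 928,518 + 1,730×1.9 = 931,805; volume = 34,670 L; S = 26.876 PSU
After stage 3: salt = 931,805 + 11,200×37.9 = 1,356,285; volume = 45,870 L
S = 1,356,285 / 45,870 = 29.568 PSU

29.57 PSU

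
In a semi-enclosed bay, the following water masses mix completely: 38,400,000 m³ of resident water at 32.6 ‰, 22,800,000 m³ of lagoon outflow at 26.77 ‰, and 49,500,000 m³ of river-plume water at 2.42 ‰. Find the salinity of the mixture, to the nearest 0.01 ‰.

17.90 ‰

Conserving salt mass:
salt = 38,400,000×32.6 + 22,800,000×26.77 + 49,500,000×2.42 = 1,251,840,000 + 610,356,000 + 119,790,000 = 1,981,986,000
volume = 38,400,000 + 22,800,000 + 49,500,000 = 110,700,000 m³
S = 1,981,986,000 / 110,700,000 = 17.9041 ‰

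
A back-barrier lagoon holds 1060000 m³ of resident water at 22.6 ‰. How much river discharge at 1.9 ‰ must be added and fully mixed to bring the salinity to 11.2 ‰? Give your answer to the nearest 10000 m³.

Salt balance: 1,060,000×22.6 + V×1.9 = (1,060,000+V)×11.2
23,956,000 + 1.9V = 11,872,000 + 11.2V
12,084,000 = 9.3V
V = 1,299,354.84 m³

1300000 m³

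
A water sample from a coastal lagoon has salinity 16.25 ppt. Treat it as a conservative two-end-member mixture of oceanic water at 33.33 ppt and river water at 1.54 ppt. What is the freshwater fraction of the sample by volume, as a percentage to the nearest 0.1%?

53.7%

Let f be the freshwater fraction. Salt balance per unit volume:
f×1.54 + (1−f)×33.33 = 16.25
f = (33.33 − 16.25) / (33.33 − 1.54) = 17.08/31.79 = 0.5373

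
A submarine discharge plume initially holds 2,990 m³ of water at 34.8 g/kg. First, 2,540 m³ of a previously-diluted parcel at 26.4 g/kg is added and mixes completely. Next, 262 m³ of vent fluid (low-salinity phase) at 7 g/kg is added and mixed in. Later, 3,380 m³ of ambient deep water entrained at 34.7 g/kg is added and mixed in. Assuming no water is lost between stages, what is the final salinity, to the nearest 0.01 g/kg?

31.64 g/kg

Salt balance:
Initial salt = 2,990×34.8 = 104,052
After stage 1: salt = 104,052 + 2,540×26.4 = 171,108; volume = 5,530 m³; S = 30.942 g/kg
After stage 2: salt = 171,108 + 262×7 = 172,942; volume = 5,792 m³; S = 29.859 g/kg
After stage 3: salt = 172,942 + 3,380×34.7 = 290,228; volume = 9,172 m³
S = 290,228 / 9,172 = 31.6428 g/kg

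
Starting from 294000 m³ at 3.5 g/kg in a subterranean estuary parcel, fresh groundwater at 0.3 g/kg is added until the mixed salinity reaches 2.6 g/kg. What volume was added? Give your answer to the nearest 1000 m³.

115000 m³

Salt balance: 294,000×3.5 + V×0.3 = (294,000+V)×2.6
1,029,000 + 0.3V = 764,400 + 2.6V
264,600 = 2.3V
V = 115,043.48 m³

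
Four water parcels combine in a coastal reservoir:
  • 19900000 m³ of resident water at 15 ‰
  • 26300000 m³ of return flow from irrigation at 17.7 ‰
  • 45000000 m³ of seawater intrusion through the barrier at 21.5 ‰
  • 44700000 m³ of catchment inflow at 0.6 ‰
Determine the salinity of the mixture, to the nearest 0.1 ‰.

Total salt / total volume:
salt = 19,900,000×15 + 26,300,000×17.7 + 45,000,000×21.5 + 44,700,000×0.6 = 298,500,000 + 465,510,000 + 967,500,000 + 26,820,000 = 1,758,330,000
volume = 19,900,000 + 26,300,000 + 45,000,000 + 44,700,000 = 135,900,000 m³
S = 1,758,330,000 / 135,900,000 = 12.938 ‰

12.9 ‰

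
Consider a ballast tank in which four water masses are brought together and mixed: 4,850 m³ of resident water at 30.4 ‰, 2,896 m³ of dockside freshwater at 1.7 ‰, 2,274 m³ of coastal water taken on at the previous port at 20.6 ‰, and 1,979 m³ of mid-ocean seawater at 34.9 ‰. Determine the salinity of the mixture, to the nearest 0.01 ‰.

Weighted by volume,
salt = 4,850×30.4 + 2,896×1.7 + 2,274×20.6 + 1,979×34.9 = 147,440 + 4,923.2 + 46,844.4 + 69,067.1 = 268,274.7
volume = 4,850 + 2,896 + 2,274 + 1,979 = 11,999 m³
S = 268,274.7 / 11,999 = 22.3581 ‰

22.36 ‰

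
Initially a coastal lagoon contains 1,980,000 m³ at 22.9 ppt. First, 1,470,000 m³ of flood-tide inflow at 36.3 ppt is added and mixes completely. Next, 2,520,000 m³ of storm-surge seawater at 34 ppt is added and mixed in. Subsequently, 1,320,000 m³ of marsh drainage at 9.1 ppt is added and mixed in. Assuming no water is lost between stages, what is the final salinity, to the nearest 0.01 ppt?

Mass of salt is conserved:
Initial salt = 1,980,000×22.9 = 45,342,000
After stage 1: salt = 45,342,000 + 1,470,000×36.3 = 98,703,000; volume = 3,450,000 m³; S = 28.61 ppt
After stage 2: salt = 98,703,000 + 2,520,000×34 = 184,383,000; volume = 5,970,000 m³; S = 30.885 ppt
After stage 3: salt = 184,383,000 + 1,320,000×9.1 = 196,395,000; volume = 7,290,000 m³
S = 196,395,000 / 7,290,000 = 26.9403 ppt

26.94 ppt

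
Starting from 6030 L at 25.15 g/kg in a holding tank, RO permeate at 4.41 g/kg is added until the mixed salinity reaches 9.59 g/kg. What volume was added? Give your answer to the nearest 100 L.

18100 L

Salt balance: 6,030×25.15 + V×4.41 = (6,030+V)×9.59
151,654.5 + 4.41V = 57,827.7 + 9.59V
93,826.8 = 5.18V
V = 18,113.28 L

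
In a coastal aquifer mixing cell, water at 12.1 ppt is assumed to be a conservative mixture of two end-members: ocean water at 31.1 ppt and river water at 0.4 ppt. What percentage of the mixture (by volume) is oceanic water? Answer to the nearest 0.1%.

38.1%

Let g be the oceanic fraction. Salt balance per unit volume:
g×31.1 + (1−g)×0.4 = 12.1
g = (12.1 − 0.4) / (31.1 − 0.4) = 11.7/30.7 = 0.3811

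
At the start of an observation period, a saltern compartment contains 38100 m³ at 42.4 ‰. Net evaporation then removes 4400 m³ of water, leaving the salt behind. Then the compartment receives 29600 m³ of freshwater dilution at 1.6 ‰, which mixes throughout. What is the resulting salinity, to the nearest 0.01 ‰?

26.27 ‰

After evaporation: salt = 38,100×42.4 = 1,615,440; volume = 38,100 − 4,400 = 33,700 m³
After mixing: salt = 1,615,440 + 29,600×1.6 = 1,662,800; volume = 33,700 + 29,600 = 63,300 m³
S = 1,662,800 / 63,300 = 26.2686 ‰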